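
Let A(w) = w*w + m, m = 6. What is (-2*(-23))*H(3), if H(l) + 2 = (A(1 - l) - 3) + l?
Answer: 368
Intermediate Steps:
A(w) = 6 + w² (A(w) = w*w + 6 = w² + 6 = 6 + w²)
H(l) = 1 + l + (1 - l)² (H(l) = -2 + (((6 + (1 - l)²) - 3) + l) = -2 + ((3 + (1 - l)²) + l) = -2 + (3 + l + (1 - l)²) = 1 + l + (1 - l)²)
(-2*(-23))*H(3) = (-2*(-23))*(2 + 3² - 1*3) = 46*(2 + 9 - 3) = 46*8 = 368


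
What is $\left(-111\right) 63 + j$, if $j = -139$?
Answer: $-7132$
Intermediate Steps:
$\left(-111\right) 63 + j = \left(-111\right) 63 - 139 = -6993 - 139 = -7132$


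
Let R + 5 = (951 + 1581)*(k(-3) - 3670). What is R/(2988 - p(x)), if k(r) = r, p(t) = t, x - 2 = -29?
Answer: -9300041/3015 ≈ -3084.6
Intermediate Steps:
x = -27 (x = 2 - 29 = -27)
R = -9300041 (R = -5 + (951 + 1581)*(-3 - 3670) = -5 + 2532*(-3673) = -5 - 9300036 = -9300041)
R/(2988 - p(x)) = -9300041/(2988 - 1*(-27)) = -9300041/(2988 + 27) = -9300041/3015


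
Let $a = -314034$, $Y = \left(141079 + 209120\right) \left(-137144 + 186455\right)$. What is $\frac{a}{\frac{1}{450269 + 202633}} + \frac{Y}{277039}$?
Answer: $- \frac{56802238222013163}{277039} \approx -2.0503 \cdot 10^{11}$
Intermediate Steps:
$Y = 17268662889$ ($Y = 350199 \cdot 49311 = 17268662889$)
$\frac{a}{\frac{1}{450269 + 202633}} + \frac{Y}{277039} = - \frac{314034}{\frac{1}{450269 + 202633}} + \frac{17268662889}{277039} = - \frac{314034}{\frac{1}{652902}} + 17268662889 \cdot \frac{1}{277039} = - 314034 \frac{1}{\frac{1}{652902}} + \frac{17268662889}{277039} = \left(-314034\right) 652902 + \frac{17268662889}{277039} = -205033426668 + \frac{17268662889}{277039} = - \frac{56802238222013163}{277039}$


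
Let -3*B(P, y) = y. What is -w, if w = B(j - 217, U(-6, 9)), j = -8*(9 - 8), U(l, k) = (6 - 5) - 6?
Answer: -5/3 ≈ -1.6667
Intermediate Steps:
U(l, k) = -5 (U(l, k) = 1 - 6 = -5)
j = -8 (j = -8*1 = -8)
B(P, y) = -y/3
w = 5/3 (w = -1/3*(-5) = 5/3 ≈ 1.6667)
-w = -1*5/3 = -5/3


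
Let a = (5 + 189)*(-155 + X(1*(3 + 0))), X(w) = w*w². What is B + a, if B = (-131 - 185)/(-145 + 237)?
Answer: -571215/23 ≈ -24835.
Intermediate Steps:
X(w) = w³
B = -79/23 (B = -316/92 = -316*1/92 = -79/23 ≈ -3.4348)
a = -24832 (a = (5 + 189)*(-155 + (1*(3 + 0))³) = 194*(-155 + (1*3)³) = 194*(-155 + 3³) = 194*(-155 + 27) = 194*(-128) = -24832)
B + a = -79/23 - 24832 = -571215/23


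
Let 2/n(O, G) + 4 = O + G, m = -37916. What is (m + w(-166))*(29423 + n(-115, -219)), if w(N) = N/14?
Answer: -1320170170570/1183 ≈ -1.1160e+9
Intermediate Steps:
w(N) = N/14 (w(N) = N*(1/14) = N/14)
n(O, G) = 2/(-4 + G + O) (n(O, G) = 2/(-4 + (O + G)) = 2/(-4 + (G + O)) = 2/(-4 + G + O))
(m + w(-166))*(29423 + n(-115, -219)) = (-37916 + (1/14)*(-166))*(29423 + 2/(-4 - 219 - 115)) = (-37916 - 83/7)*(29423 + 2/(-338)) = -265495*(29423 + 2*(-1/338))/7 = -265495*(29423 - 1/169)/7 = -265495/7*4972486/169 = -1320170170570/1183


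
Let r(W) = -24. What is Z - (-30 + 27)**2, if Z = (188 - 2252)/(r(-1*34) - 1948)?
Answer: -3921/493 ≈ -7.9533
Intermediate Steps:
Z = 516/493 (Z = (188 - 2252)/(-24 - 1948) = -2064/(-1972) = -2064*(-1/1972) = 516/493 ≈ 1.0467)
Z - (-30 + 27)**2 = 516/493 - (-30 + 27)**2 = 516/493 - 1*(-3)**2 = 516/493 - 1*9 = 516/493 - 9 = -3921/493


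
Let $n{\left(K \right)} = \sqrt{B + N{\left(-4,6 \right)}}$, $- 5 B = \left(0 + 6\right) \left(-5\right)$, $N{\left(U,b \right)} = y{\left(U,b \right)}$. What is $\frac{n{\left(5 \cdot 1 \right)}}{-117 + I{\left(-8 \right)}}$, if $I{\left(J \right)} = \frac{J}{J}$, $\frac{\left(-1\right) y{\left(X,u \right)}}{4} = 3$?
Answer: $- \frac{i \sqrt{6}}{116} \approx - 0.021116 i$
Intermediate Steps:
$y{\left(X,u \right)} = -12$ ($y{\left(X,u \right)} = \left(-4\right) 3 = -12$)
$I{\left(J \right)} = 1$
$N{\left(U,b \right)} = -12$
$B = 6$ ($B = - \frac{\left(0 + 6\right) \left(-5\right)}{5} = - \frac{6 \left(-5\right)}{5} = \left(- \frac{1}{5}\right) \left(-30\right) = 6$)
$n{\left(K \right)} = i \sqrt{6}$ ($n{\left(K \right)} = \sqrt{6 - 12} = \sqrt{-6} = i \sqrt{6}$)
$\frac{n{\left(5 \cdot 1 \right)}}{-117 + I{\left(-8 \right)}} = \frac{i \sqrt{6}}{-117 + 1} = \frac{i \sqrt{6}}{-116} = i \sqrt{6} \left(- \frac{1}{116}\right) = - \frac{i \sqrt{6}}{116}$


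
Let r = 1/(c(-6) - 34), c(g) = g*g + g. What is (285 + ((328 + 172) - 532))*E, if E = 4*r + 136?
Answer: 34155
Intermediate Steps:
c(g) = g + g² (c(g) = g² + g = g + g²)
r = -¼ (r = 1/(-6*(1 - 6) - 34) = 1/(-6*(-5) - 34) = 1/(30 - 34) = 1/(-4) = -¼ ≈ -0.25000)
E = 135 (E = 4*(-¼) + 136 = -1 + 136 = 135)
(285 + ((328 + 172) - 532))*E = (285 + ((328 + 172) - 532))*135 = (285 + (500 - 532))*135 = (285 - 32)*135 = 253*135 = 34155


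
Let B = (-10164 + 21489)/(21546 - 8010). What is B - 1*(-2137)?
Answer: 9645919/4512 ≈ 2137.8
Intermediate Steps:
B = 3775/4512 (B = 11325/13536 = 11325*(1/13536) = 3775/4512 ≈ 0.83666)
B - 1*(-2137) = 3775/4512 - 1*(-2137) = 3775/4512 + 2137 = 9645919/4512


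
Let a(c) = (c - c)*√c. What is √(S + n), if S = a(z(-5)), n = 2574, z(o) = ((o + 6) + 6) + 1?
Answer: 3*√286 ≈ 50.735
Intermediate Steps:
z(o) = 13 + o (z(o) = ((6 + o) + 6) + 1 = (12 + o) + 1 = 13 + o)
a(c) = 0 (a(c) = 0*√c = 0)
S = 0
√(S + n) = √(0 + 2574) = √2574 = 3*√286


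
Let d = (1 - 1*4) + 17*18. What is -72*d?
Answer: -21816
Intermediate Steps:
d = 303 (d = (1 - 4) + 306 = -3 + 306 = 303)
-72*d = -72*303 = -21816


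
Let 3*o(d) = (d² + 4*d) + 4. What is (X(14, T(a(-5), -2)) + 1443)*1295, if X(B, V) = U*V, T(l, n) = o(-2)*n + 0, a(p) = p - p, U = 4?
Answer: 1868685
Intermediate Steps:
a(p) = 0
o(d) = 4/3 + d²/3 + 4*d/3 (o(d) = ((d² + 4*d) + 4)/3 = (4 + d² + 4*d)/3 = 4/3 + d²/3 + 4*d/3)
T(l, n) = 0 (T(l, n) = (4/3 + (⅓)*(-2)² + (4/3)*(-2))*n + 0 = (4/3 + (⅓)*4 - 8/3)*n + 0 = (4/3 + 4/3 - 8/3)*n + 0 = 0*n + 0 = 0 + 0 = 0)
X(B, V) = 4*V
(X(14, T(a(-5), -2)) + 1443)*1295 = (4*0 + 1443)*1295 = (0 + 1443)*1295 = 1443*1295 = 1868685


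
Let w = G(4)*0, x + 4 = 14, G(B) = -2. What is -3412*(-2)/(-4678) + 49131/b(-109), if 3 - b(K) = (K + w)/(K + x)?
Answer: 11376182035/439732 ≈ 25871.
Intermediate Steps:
x = 10 (x = -4 + 14 = 10)
w = 0 (w = -2*0 = 0)
b(K) = 3 - K/(10 + K) (b(K) = 3 - (K + 0)/(K + 10) = 3 - K/(10 + K))
-3412*(-2)/(-4678) + 49131/b(-109) = -3412*(-2)/(-4678) + 49131/((2*(15 - 109)/(10 - 109))) = 6824*(-1/4678) + 49131/((2*(-94)/(-99))) = -3412/2339 + 49131/((2*(-1/99)*(-94))) = -3412/2339 + 49131/(188/99) = -3412/2339 + 49131*(99/188) = -3412/2339 + 4863969/188 = 11376182035/439732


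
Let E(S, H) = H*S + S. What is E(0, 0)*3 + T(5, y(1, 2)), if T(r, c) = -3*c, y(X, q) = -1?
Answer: 3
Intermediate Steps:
E(S, H) = S + H*S
E(0, 0)*3 + T(5, y(1, 2)) = (0*(1 + 0))*3 - 3*(-1) = (0*1)*3 + 3 = 0*3 + 3 = 0 + 3 = 3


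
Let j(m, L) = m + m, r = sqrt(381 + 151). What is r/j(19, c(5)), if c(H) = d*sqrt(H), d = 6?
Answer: sqrt(133)/19 ≈ 0.60698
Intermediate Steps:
c(H) = 6*sqrt(H)
r = 2*sqrt(133) (r = sqrt(532) = 2*sqrt(133) ≈ 23.065)
j(m, L) = 2*m
r/j(19, c(5)) = (2*sqrt(133))/((2*19)) = (2*sqrt(133))/38 = (2*sqrt(133))*(1/38) = sqrt(133)/19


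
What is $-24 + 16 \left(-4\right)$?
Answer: $-88$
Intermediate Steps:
$-24 + 16 \left(-4\right) = -24 - 64 = -88$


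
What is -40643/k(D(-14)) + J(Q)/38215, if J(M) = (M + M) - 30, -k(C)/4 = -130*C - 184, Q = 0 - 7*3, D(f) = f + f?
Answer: 1552176917/528284160 ≈ 2.9381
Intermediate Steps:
D(f) = 2*f
Q = -21 (Q = 0 - 21 = -21)
k(C) = 736 + 520*C (k(C) = -4*(-130*C - 184) = -4*(-184 - 130*C) = 736 + 520*C)
J(M) = -30 + 2*M (J(M) = 2*M - 30 = -30 + 2*M)
-40643/k(D(-14)) + J(Q)/38215 = -40643/(736 + 520*(2*(-14))) + (-30 + 2*(-21))/38215 = -40643/(736 + 520*(-28)) + (-30 - 42)*(1/38215) = -40643/(736 - 14560) - 72*1/38215 = -40643/(-13824) - 72/38215 = -40643*(-1/13824) - 72/38215 = 40643/13824 - 72/38215 = 1552176917/528284160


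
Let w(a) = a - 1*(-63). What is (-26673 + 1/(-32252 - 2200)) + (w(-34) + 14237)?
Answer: -427445965/34452 ≈ -12407.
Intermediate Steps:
w(a) = 63 + a (w(a) = a + 63 = 63 + a)
(-26673 + 1/(-32252 - 2200)) + (w(-34) + 14237) = (-26673 + 1/(-32252 - 2200)) + ((63 - 34) + 14237) = (-26673 + 1/(-34452)) + (29 + 14237) = (-26673 - 1/34452) + 14266 = -918938197/34452 + 14266 = -427445965/34452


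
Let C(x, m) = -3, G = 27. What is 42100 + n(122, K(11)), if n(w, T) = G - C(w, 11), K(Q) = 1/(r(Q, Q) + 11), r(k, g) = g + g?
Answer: 42130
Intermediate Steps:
r(k, g) = 2*g
K(Q) = 1/(11 + 2*Q) (K(Q) = 1/(2*Q + 11) = 1/(11 + 2*Q))
n(w, T) = 30 (n(w, T) = 27 - 1*(-3) = 27 + 3 = 30)
42100 + n(122, K(11)) = 42100 + 30 = 42130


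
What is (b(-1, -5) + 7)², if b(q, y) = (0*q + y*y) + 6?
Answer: 1444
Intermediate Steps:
b(q, y) = 6 + y² (b(q, y) = (0 + y²) + 6 = y² + 6 = 6 + y²)
(b(-1, -5) + 7)² = ((6 + (-5)²) + 7)² = ((6 + 25) + 7)² = (31 + 7)² = 38² = 1444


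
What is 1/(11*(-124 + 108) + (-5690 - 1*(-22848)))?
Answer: 1/16982 ≈ 5.8886e-5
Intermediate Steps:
1/(11*(-124 + 108) + (-5690 - 1*(-22848))) = 1/(11*(-16) + (-5690 + 22848)) = 1/(-176 + 17158) = 1/16982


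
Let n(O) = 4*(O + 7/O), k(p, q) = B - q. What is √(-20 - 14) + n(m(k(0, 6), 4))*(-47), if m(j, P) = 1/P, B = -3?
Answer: -5311 + I*√34 ≈ -5311.0 + 5.831*I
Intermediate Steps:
k(p, q) = -3 - q
n(O) = 4*O + 28/O
√(-20 - 14) + n(m(k(0, 6), 4))*(-47) = √(-20 - 14) + (4/4 + 28/(1/4))*(-47) = √(-34) + (4*(¼) + 28/(¼))*(-47) = I*√34 + (1 + 28*4)*(-47) = I*√34 + (1 + 112)*(-47) = I*√34 + 113*(-47) = I*√34 - 5311 = -5311 + I*√34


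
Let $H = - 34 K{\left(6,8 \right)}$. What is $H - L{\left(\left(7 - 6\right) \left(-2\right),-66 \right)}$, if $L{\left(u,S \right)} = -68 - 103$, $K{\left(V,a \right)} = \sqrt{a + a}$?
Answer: $35$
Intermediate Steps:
$K{\left(V,a \right)} = \sqrt{2} \sqrt{a}$ ($K{\left(V,a \right)} = \sqrt{2 a} = \sqrt{2} \sqrt{a}$)
$L{\left(u,S \right)} = -171$
$H = -136$ ($H = - 34 \sqrt{2} \sqrt{8} = - 34 \sqrt{2} \cdot 2 \sqrt{2} = \left(-34\right) 4 = -136$)
$H - L{\left(\left(7 - 6\right) \left(-2\right),-66 \right)} = -136 - -171 = -136 + 171 = 35$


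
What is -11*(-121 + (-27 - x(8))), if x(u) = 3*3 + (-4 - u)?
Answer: 1595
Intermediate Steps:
x(u) = 5 - u (x(u) = 9 + (-4 - u) = 5 - u)
-11*(-121 + (-27 - x(8))) = -11*(-121 + (-27 - (5 - 1*8))) = -11*(-121 + (-27 - (5 - 8))) = -11*(-121 + (-27 - 1*(-3))) = -11*(-121 + (-27 + 3)) = -11*(-121 - 24) = -11*(-145) = 1595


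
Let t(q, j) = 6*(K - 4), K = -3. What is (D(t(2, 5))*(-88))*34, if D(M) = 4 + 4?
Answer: -23936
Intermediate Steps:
t(q, j) = -42 (t(q, j) = 6*(-3 - 4) = 6*(-7) = -42)
D(M) = 8
(D(t(2, 5))*(-88))*34 = (8*(-88))*34 = -704*34 = -23936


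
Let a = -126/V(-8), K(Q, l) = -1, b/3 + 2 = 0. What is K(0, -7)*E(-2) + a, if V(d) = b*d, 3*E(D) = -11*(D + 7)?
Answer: 377/24 ≈ 15.708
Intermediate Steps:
b = -6 (b = -6 + 3*0 = -6 + 0 = -6)
E(D) = -77/3 - 11*D/3 (E(D) = (-11*(D + 7))/3 = (-11*(7 + D))/3 = (-77 - 11*D)/3 = -77/3 - 11*D/3)
V(d) = -6*d
a = -21/8 (a = -126/((-6*(-8))) = -126/48 = -126*1/48 = -21/8 ≈ -2.6250)
K(0, -7)*E(-2) + a = -(-77/3 - 11/3*(-2)) - 21/8 = -(-77/3 + 22/3) - 21/8 = -1*(-55/3) - 21/8 = 55/3 - 21/8 = 377/24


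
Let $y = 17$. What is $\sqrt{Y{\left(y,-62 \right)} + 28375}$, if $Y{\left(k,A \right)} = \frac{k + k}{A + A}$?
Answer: $\frac{\sqrt{109072446}}{62} \approx 168.45$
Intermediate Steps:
$Y{\left(k,A \right)} = \frac{k}{A}$ ($Y{\left(k,A \right)} = \frac{2 k}{2 A} = 2 k \frac{1}{2 A} = \frac{k}{A}$)
$\sqrt{Y{\left(y,-62 \right)} + 28375} = \sqrt{\frac{17}{-62} + 28375} = \sqrt{17 \left(- \frac{1}{62}\right) + 28375} = \sqrt{- \frac{17}{62} + 28375} = \sqrt{\frac{1759233}{62}} = \frac{\sqrt{109072446}}{62}$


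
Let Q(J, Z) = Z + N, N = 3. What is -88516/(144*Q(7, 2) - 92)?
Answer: -22129/157 ≈ -140.95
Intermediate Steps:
Q(J, Z) = 3 + Z (Q(J, Z) = Z + 3 = 3 + Z)
-88516/(144*Q(7, 2) - 92) = -88516/(144*(3 + 2) - 92) = -88516/(144*5 - 92) = -88516/(720 - 92) = -88516/628 = -88516*1/628 = -22129/157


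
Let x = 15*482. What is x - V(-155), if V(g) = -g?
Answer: 7075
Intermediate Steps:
x = 7230
x - V(-155) = 7230 - (-1)*(-155) = 7230 - 1*155 = 7230 - 155 = 7075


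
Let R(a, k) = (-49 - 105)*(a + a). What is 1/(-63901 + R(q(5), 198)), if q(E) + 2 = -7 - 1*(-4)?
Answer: -1/62361 ≈ -1.6036e-5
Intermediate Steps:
q(E) = -5 (q(E) = -2 + (-7 - 1*(-4)) = -2 + (-7 + 4) = -2 - 3 = -5)
R(a, k) = -308*a
1/(-63901 + R(q(5), 198)) = 1/(-63901 - 308*(-5)) = 1/(-63901 + 1540) = 1/(-62361) = -1/62361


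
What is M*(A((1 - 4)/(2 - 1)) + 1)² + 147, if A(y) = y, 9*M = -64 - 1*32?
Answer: 313/3 ≈ 104.33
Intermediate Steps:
M = -32/3 (M = (-64 - 1*32)/9 = (-64 - 32)/9 = (⅑)*(-96) = -32/3 ≈ -10.667)
M*(A((1 - 4)/(2 - 1)) + 1)² + 147 = -32*((1 - 4)/(2 - 1) + 1)²/3 + 147 = -32*(-3/1 + 1)²/3 + 147 = -32*(-3*1 + 1)²/3 + 147 = -32*(-3 + 1)²/3 + 147 = -32/3*(-2)² + 147 = -32/3*4 + 147 = -128/3 + 147 = 313/3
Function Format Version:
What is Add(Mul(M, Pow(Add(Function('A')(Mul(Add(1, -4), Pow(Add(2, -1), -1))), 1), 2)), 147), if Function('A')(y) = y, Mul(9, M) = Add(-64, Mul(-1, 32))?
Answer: Rational(313, 3) ≈ 104.33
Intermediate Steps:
M = Rational(-32, 3) (M = Mul(Rational(1, 9), Add(-64, Mul(-1, 32))) = Mul(Rational(1, 9), Add(-64, -32)) = Mul(Rational(1, 9), -96) = Rational(-32, 3) ≈ -10.667)
Add(Mul(M, Pow(Add(Function('A')(Mul(Add(1, -4), Pow(Add(2, -1), -1))), 1), 2)), 147) = Add(Mul(Rational(-32, 3), Pow(Add(Mul(Add(1, -4), Pow(Add(2, -1), -1)), 1), 2)), 147) = Add(Mul(Rational(-32, 3), Pow(Add(Mul(-3, Pow(1, -1)), 1), 2)), 147) = Add(Mul(Rational(-32, 3), Pow(Add(Mul(-3, 1), 1), 2)), 147) = Add(Mul(Rational(-32, 3), Pow(Add(-3, 1), 2)), 147) = Add(Mul(Rational(-32, 3), Pow(-2, 2)), 147) = Add(Mul(Rational(-32, 3), 4), 147) = Add(Rational(-128, 3), 147) = Rational(313, 3)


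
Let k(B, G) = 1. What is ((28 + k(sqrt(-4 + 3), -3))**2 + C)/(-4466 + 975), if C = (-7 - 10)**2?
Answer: -1130/3491 ≈ -0.32369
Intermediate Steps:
C = 289 (C = (-17)**2 = 289)
((28 + k(sqrt(-4 + 3), -3))**2 + C)/(-4466 + 975) = ((28 + 1)**2 + 289)/(-4466 + 975) = (29**2 + 289)/(-3491) = (841 + 289)*(-1/3491) = 1130*(-1/3491) = -1130/3491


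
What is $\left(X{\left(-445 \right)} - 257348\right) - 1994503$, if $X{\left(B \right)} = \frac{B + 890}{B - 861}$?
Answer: $- \frac{2940917851}{1306} \approx -2.2519 \cdot 10^{6}$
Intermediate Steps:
$X{\left(B \right)} = \frac{890 + B}{-861 + B}$
$\left(X{\left(-445 \right)} - 257348\right) - 1994503 = \left(\frac{890 - 445}{-861 - 445} - 257348\right) - 1994503 = \left(\frac{1}{-1306} \cdot 445 - 257348\right) - 1994503 = \left(\left(- \frac{1}{1306}\right) 445 - 257348\right) - 1994503 = \left(- \frac{445}{1306} - 257348\right) - 1994503 = - \frac{336096933}{1306} - 1994503 = - \frac{2940917851}{1306}$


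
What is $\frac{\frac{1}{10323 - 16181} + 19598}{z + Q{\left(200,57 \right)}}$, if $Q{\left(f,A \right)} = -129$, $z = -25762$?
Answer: $- \frac{114805083}{151669478} \approx -0.75694$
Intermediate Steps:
$\frac{\frac{1}{10323 - 16181} + 19598}{z + Q{\left(200,57 \right)}} = \frac{\frac{1}{10323 - 16181} + 19598}{-25762 - 129} = \frac{\frac{1}{-5858} + 19598}{-25891} = \left(- \frac{1}{5858} + 19598\right) \left(- \frac{1}{25891}\right) = \frac{114805083}{5858} \left(- \frac{1}{25891}\right) = - \frac{114805083}{151669478}$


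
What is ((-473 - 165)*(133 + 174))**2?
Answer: 38363489956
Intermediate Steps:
((-473 - 165)*(133 + 174))**2 = (-638*307)**2 = (-195866)**2 = 38363489956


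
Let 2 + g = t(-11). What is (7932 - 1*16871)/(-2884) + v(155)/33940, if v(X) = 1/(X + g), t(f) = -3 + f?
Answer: 753056529/242959490 ≈ 3.0995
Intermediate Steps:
g = -16 (g = -2 + (-3 - 11) = -2 - 14 = -16)
v(X) = 1/(-16 + X) (v(X) = 1/(X - 16) = 1/(-16 + X))
(7932 - 1*16871)/(-2884) + v(155)/33940 = (7932 - 1*16871)/(-2884) + 1/((-16 + 155)*33940) = (7932 - 16871)*(-1/2884) + (1/33940)/139 = -8939*(-1/2884) + (1/139)*(1/33940) = 1277/412 + 1/4717660 = 753056529/242959490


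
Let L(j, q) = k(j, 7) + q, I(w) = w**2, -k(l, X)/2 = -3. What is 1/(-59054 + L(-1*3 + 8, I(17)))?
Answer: -1/58759 ≈ -1.7019e-5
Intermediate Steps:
k(l, X) = 6 (k(l, X) = -2*(-3) = 6)
L(j, q) = 6 + q
1/(-59054 + L(-1*3 + 8, I(17))) = 1/(-59054 + (6 + 17**2)) = 1/(-59054 + (6 + 289)) = 1/(-59054 + 295) = 1/(-58759) = -1/58759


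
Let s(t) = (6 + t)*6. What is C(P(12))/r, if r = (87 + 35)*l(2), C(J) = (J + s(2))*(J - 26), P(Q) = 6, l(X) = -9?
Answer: 60/61 ≈ 0.98361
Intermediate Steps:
s(t) = 36 + 6*t
C(J) = (-26 + J)*(48 + J) (C(J) = (J + (36 + 6*2))*(J - 26) = (J + (36 + 12))*(-26 + J) = (J + 48)*(-26 + J) = (48 + J)*(-26 + J) = (-26 + J)*(48 + J))
r = -1098 (r = (87 + 35)*(-9) = 122*(-9) = -1098)
C(P(12))/r = (-1248 + 6² + 22*6)/(-1098) = (-1248 + 36 + 132)*(-1/1098) = -1080*(-1/1098) = 60/61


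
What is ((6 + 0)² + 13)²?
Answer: 2401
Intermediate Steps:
((6 + 0)² + 13)² = (6² + 13)² = (36 + 13)² = 49² = 2401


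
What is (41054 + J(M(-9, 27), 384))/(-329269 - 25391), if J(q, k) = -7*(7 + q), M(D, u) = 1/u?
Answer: -12034/104085 ≈ -0.11562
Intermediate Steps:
J(q, k) = -49 - 7*q
(41054 + J(M(-9, 27), 384))/(-329269 - 25391) = (41054 + (-49 - 7/27))/(-329269 - 25391) = (41054 + (-49 - 7*1/27))/(-354660) = (41054 + (-49 - 7/27))*(-1/354660) = (41054 - 1330/27)*(-1/354660) = (1107128/27)*(-1/354660) = -12034/104085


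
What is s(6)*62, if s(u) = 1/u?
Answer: 31/3 ≈ 10.333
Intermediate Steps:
s(u) = 1/u
s(6)*62 = 62/6 = (1/6)*62 = 31/3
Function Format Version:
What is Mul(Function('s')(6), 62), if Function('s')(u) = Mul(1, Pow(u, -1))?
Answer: Rational(31, 3) ≈ 10.333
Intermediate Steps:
Function('s')(u) = Pow(u, -1)
Mul(Function('s')(6), 62) = Mul(Pow(6, -1), 62) = Mul(Rational(1, 6), 62) = Rational(31, 3)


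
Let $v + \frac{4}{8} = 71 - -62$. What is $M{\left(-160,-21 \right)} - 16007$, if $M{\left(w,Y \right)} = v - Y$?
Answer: $- \frac{31707}{2} \approx -15854.0$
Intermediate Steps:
$v = \frac{265}{2}$ ($v = - \frac{1}{2} + \left(71 - -62\right) = - \frac{1}{2} + \left(71 + 62\right) = - \frac{1}{2} + 133 = \frac{265}{2} \approx 132.5$)
$M{\left(w,Y \right)} = \frac{265}{2} - Y$
$M{\left(-160,-21 \right)} - 16007 = \left(\frac{265}{2} - -21\right) - 16007 = \left(\frac{265}{2} + 21\right) - 16007 = \frac{307}{2} - 16007 = - \frac{31707}{2}$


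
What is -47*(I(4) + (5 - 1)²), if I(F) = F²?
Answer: -1504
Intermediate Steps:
-47*(I(4) + (5 - 1)²) = -47*(4² + (5 - 1)²) = -47*(16 + 4²) = -47*(16 + 16) = -47*32 = -1504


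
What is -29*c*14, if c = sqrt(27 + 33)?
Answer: -812*sqrt(15) ≈ -3144.9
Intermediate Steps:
c = 2*sqrt(15) (c = sqrt(60) = 2*sqrt(15) ≈ 7.7460)
-29*c*14 = -58*sqrt(15)*14 = -812*sqrt(15)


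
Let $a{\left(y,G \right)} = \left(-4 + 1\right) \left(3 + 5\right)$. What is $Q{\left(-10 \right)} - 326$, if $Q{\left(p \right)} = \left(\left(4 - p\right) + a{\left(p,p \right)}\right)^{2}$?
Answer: $-226$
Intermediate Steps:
$a{\left(y,G \right)} = -24$ ($a{\left(y,G \right)} = \left(-3\right) 8 = -24$)
$Q{\left(p \right)} = \left(-20 - p\right)^{2}$ ($Q{\left(p \right)} = \left(\left(4 - p\right) - 24\right)^{2} = \left(-20 - p\right)^{2}$)
$Q{\left(-10 \right)} - 326 = \left(20 - 10\right)^{2} - 326 = 10^{2} - 326 = 100 - 326 = -226$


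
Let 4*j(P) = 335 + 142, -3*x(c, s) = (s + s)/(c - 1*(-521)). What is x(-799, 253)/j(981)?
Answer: 1012/198909 ≈ 0.0050878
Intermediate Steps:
x(c, s) = -2*s/(3*(521 + c)) (x(c, s) = -(s + s)/(3*(c - 1*(-521))) = -2*s/(3*(c + 521)) = -2*s/(3*(521 + c)))
j(P) = 477/4 (j(P) = (335 + 142)/4 = (¼)*477 = 477/4)
x(-799, 253)/j(981) = (-2*253/(1563 + 3*(-799)))/(477/4) = -2*253/(1563 - 2397)*(4/477) = -2*253/(-834)*(4/477) = -2*253*(-1/834)*(4/477) = (253/417)*(4/477) = 1012/198909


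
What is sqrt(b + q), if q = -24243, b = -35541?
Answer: 2*I*sqrt(14946) ≈ 244.51*I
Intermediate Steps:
sqrt(b + q) = sqrt(-35541 - 24243) = sqrt(-59784) = 2*I*sqrt(14946)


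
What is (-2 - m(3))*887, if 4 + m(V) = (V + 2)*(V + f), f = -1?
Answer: -7096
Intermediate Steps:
m(V) = -4 + (-1 + V)*(2 + V) (m(V) = -4 + (V + 2)*(V - 1) = -4 + (2 + V)*(-1 + V) = -4 + (-1 + V)*(2 + V))
(-2 - m(3))*887 = (-2 - (-6 + 3 + 3**2))*887 = (-2 - (-6 + 3 + 9))*887 = (-2 - 1*6)*887 = (-2 - 6)*887 = -8*887 = -7096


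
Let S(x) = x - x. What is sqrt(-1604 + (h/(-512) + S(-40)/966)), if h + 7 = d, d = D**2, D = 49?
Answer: I*sqrt(411821)/16 ≈ 40.108*I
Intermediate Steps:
S(x) = 0
d = 2401 (d = 49**2 = 2401)
h = 2394 (h = -7 + 2401 = 2394)
sqrt(-1604 + (h/(-512) + S(-40)/966)) = sqrt(-1604 + (2394/(-512) + 0/966)) = sqrt(-1604 + (2394*(-1/512) + 0*(1/966))) = sqrt(-1604 + (-1197/256 + 0)) = sqrt(-1604 - 1197/256) = sqrt(-411821/256) = I*sqrt(411821)/16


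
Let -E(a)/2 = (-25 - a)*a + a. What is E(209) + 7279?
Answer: 104673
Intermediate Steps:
E(a) = -2*a - 2*a*(-25 - a) (E(a) = -2*((-25 - a)*a + a) = -2*(a*(-25 - a) + a) = -2*(a + a*(-25 - a)) = -2*a - 2*a*(-25 - a))
E(209) + 7279 = 2*209*(24 + 209) + 7279 = 2*209*233 + 7279 = 97394 + 7279 = 104673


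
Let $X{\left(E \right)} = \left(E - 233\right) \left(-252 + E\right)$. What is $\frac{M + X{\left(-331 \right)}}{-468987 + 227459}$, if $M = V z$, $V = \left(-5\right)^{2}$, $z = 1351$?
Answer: $- \frac{362587}{241528} \approx -1.5012$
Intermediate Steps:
$V = 25$
$X{\left(E \right)} = \left(-252 + E\right) \left(-233 + E\right)$ ($X{\left(E \right)} = \left(-233 + E\right) \left(-252 + E\right) = \left(-252 + E\right) \left(-233 + E\right)$)
$M = 33775$ ($M = 25 \cdot 1351 = 33775$)
$\frac{M + X{\left(-331 \right)}}{-468987 + 227459} = \frac{33775 + \left(58716 + \left(-331\right)^{2} - -160535\right)}{-468987 + 227459} = \frac{33775 + \left(58716 + 109561 + 160535\right)}{-241528} = \left(33775 + 328812\right) \left(- \frac{1}{241528}\right) = 362587 \left(- \frac{1}{241528}\right) = - \frac{362587}{241528}$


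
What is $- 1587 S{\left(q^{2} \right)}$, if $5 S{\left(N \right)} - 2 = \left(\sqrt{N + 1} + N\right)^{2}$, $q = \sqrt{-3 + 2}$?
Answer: $- \frac{4761}{5} \approx -952.2$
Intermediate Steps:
$q = i$ ($q = \sqrt{-1} = i \approx 1.0 i$)
$S{\left(N \right)} = \frac{2}{5} + \frac{\left(N + \sqrt{1 + N}\right)^{2}}{5}$ ($S{\left(N \right)} = \frac{2}{5} + \frac{\left(\sqrt{N + 1} + N\right)^{2}}{5} = \frac{2}{5} + \frac{\left(\sqrt{1 + N} + N\right)^{2}}{5} = \frac{2}{5} + \frac{\left(N + \sqrt{1 + N}\right)^{2}}{5}$)
$- 1587 S{\left(q^{2} \right)} = - 1587 \left(\frac{2}{5} + \frac{\left(i^{2} + \sqrt{1 + i^{2}}\right)^{2}}{5}\right) = - 1587 \left(\frac{2}{5} + \frac{\left(-1 + \sqrt{1 - 1}\right)^{2}}{5}\right) = - 1587 \left(\frac{2}{5} + \frac{\left(-1 + \sqrt{0}\right)^{2}}{5}\right) = - 1587 \left(\frac{2}{5} + \frac{\left(-1 + 0\right)^{2}}{5}\right) = - 1587 \left(\frac{2}{5} + \frac{\left(-1\right)^{2}}{5}\right) = - 1587 \left(\frac{2}{5} + \frac{1}{5} \cdot 1\right) = - 1587 \left(\frac{2}{5} + \frac{1}{5}\right) = \left(-1587\right) \frac{3}{5} = - \frac{4761}{5}$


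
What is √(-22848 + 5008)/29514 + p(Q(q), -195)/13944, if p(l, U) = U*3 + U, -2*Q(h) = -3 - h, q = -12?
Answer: -65/1162 + 2*I*√1115/14757 ≈ -0.055938 + 0.0045255*I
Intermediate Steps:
Q(h) = 3/2 + h/2 (Q(h) = -(-3 - h)/2 = 3/2 + h/2)
p(l, U) = 4*U (p(l, U) = 3*U + U = 4*U)
√(-22848 + 5008)/29514 + p(Q(q), -195)/13944 = √(-22848 + 5008)/29514 + (4*(-195))/13944 = √(-17840)*(1/29514) - 780*1/13944 = (4*I*√1115)*(1/29514) - 65/1162 = 2*I*√1115/14757 - 65/1162 = -65/1162 + 2*I*√1115/14757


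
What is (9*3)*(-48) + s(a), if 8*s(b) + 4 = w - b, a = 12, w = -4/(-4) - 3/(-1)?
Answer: -2595/2 ≈ -1297.5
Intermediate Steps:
w = 4 (w = -4*(-¼) - 3*(-1) = 1 + 3 = 4)
s(b) = -b/8 (s(b) = -½ + (4 - b)/8 = -½ + (½ - b/8) = -b/8)
(9*3)*(-48) + s(a) = (9*3)*(-48) - ⅛*12 = 27*(-48) - 3/2 = -1296 - 3/2 = -2595/2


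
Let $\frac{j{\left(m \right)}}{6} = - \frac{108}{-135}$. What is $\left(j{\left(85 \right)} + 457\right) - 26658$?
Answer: $- \frac{130981}{5} \approx -26196.0$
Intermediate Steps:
$j{\left(m \right)} = \frac{24}{5}$ ($j{\left(m \right)} = 6 \left(- \frac{108}{-135}\right) = 6 \left(\left(-108\right) \left(- \frac{1}{135}\right)\right) = 6 \cdot \frac{4}{5} = \frac{24}{5}$)
$\left(j{\left(85 \right)} + 457\right) - 26658 = \left(\frac{24}{5} + 457\right) - 26658 = \frac{2309}{5} - 26658 = - \frac{130981}{5}$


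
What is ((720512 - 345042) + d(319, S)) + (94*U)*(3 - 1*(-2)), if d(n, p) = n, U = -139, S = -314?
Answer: 310459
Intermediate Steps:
((720512 - 345042) + d(319, S)) + (94*U)*(3 - 1*(-2)) = ((720512 - 345042) + 319) + (94*(-139))*(3 - 1*(-2)) = (375470 + 319) - 13066*(3 + 2) = 375789 - 13066*5 = 375789 - 65330 = 310459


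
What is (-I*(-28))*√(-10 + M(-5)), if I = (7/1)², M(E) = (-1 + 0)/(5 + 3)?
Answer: 3087*I*√2 ≈ 4365.7*I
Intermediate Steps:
M(E) = -⅛ (M(E) = -1/8 = -1*⅛ = -⅛)
I = 49 (I = (7*1)² = 7² = 49)
(-I*(-28))*√(-10 + M(-5)) = (-1*49*(-28))*√(-10 - ⅛) = (-49*(-28))*√(-81/8) = 1372*(9*I*√2/4) = 3087*I*√2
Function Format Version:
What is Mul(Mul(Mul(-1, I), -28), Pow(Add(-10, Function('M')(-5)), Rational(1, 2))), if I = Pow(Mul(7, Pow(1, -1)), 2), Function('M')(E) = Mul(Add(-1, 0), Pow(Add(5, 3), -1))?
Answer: Mul(3087, I, Pow(2, Rational(1, 2))) ≈ Mul(4365.7, I)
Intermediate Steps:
Function('M')(E) = Rational(-1, 8) (Function('M')(E) = Mul(-1, Pow(8, -1)) = Mul(-1, Rational(1, 8)) = Rational(-1, 8))
I = 49 (I = Pow(Mul(7, 1), 2) = Pow(7, 2) = 49)
Mul(Mul(Mul(-1, I), -28), Pow(Add(-10, Function('M')(-5)), Rational(1, 2))) = Mul(Mul(Mul(-1, 49), -28), Pow(Add(-10, Rational(-1, 8)), Rational(1, 2))) = Mul(Mul(-49, -28), Pow(Rational(-81, 8), Rational(1, 2))) = Mul(1372, Mul(Rational(9, 4), I, Pow(2, Rational(1, 2)))) = Mul(3087, I, Pow(2, Rational(1, 2)))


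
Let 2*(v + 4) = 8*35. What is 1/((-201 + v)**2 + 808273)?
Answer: 1/812498 ≈ 1.2308e-6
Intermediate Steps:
v = 136 (v = -4 + (8*35)/2 = -4 + (1/2)*280 = -4 + 140 = 136)
1/((-201 + v)**2 + 808273) = 1/((-201 + 136)**2 + 808273) = 1/((-65)**2 + 808273) = 1/(4225 + 808273) = 1/812498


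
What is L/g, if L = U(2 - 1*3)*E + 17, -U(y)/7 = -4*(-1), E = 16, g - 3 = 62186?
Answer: -431/62189 ≈ -0.0069305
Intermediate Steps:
g = 62189 (g = 3 + 62186 = 62189)
U(y) = -28 (U(y) = -(-28)*(-1) = -7*4 = -28)
L = -431 (L = -28*16 + 17 = -448 + 17 = -431)
L/g = -431/62189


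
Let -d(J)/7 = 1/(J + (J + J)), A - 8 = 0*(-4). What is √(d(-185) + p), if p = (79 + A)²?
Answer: √2331445110/555 ≈ 87.000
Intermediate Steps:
A = 8 (A = 8 + 0*(-4) = 8 + 0 = 8)
p = 7569 (p = (79 + 8)² = 87² = 7569)
d(J) = -7/(3*J) (d(J) = -7/(J + (J + J)) = -7/(J + 2*J) = -7*1/(3*J) = -7/(3*J))
√(d(-185) + p) = √(-7/3/(-185) + 7569) = √(-7/3*(-1/185) + 7569) = √(7/555 + 7569) = √(4200802/555) = √2331445110/555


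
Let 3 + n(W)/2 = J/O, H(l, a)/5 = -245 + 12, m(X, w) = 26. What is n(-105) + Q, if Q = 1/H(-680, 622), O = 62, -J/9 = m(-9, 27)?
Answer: -489331/36115 ≈ -13.549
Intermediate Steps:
J = -234 (J = -9*26 = -234)
H(l, a) = -1165 (H(l, a) = 5*(-245 + 12) = 5*(-233) = -1165)
n(W) = -420/31 (n(W) = -6 + 2*(-234/62) = -6 + 2*(-234*1/62) = -6 + 2*(-117/31) = -6 - 234/31 = -420/31)
Q = -1/1165 (Q = 1/(-1165) = -1/1165 ≈ -0.00085837)
n(-105) + Q = -420/31 - 1/1165 = -489331/36115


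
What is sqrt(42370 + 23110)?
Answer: 2*sqrt(16370) ≈ 255.89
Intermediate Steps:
sqrt(42370 + 23110) = sqrt(65480) = 2*sqrt(16370)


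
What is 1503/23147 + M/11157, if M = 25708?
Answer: 611832047/258251079 ≈ 2.3691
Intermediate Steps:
1503/23147 + M/11157 = 1503/23147 + 25708/11157 = 611832047/258251079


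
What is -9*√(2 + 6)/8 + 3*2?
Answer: 6 - 9*√2/4 ≈ 2.8180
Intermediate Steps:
-9*√(2 + 6)/8 + 3*2 = -9*√8/8 + 6 = -9*2*√2/8 + 6 = -9*√2/4 + 6 = 6 - 9*√2/4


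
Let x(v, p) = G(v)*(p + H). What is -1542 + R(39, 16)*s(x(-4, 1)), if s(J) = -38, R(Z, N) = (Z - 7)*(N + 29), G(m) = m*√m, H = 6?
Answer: -56262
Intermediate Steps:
G(m) = m^(3/2)
x(v, p) = v^(3/2)*(6 + p) (x(v, p) = v^(3/2)*(p + 6) = v^(3/2)*(6 + p))
R(Z, N) = (-7 + Z)*(29 + N)
-1542 + R(39, 16)*s(x(-4, 1)) = -1542 + (-203 - 7*16 + 29*39 + 16*39)*(-38) = -1542 + (-203 - 112 + 1131 + 624)*(-38) = -1542 + 1440*(-38) = -1542 - 54720 = -56262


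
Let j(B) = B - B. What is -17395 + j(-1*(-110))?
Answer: -17395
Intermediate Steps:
j(B) = 0
-17395 + j(-1*(-110)) = -17395 + 0 = -17395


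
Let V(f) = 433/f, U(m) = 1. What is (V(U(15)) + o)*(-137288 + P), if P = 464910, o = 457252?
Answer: 149947675070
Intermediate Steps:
(V(U(15)) + o)*(-137288 + P) = (433/1 + 457252)*(-137288 + 464910) = (433*1 + 457252)*327622 = (433 + 457252)*327622 = 457685*327622 = 149947675070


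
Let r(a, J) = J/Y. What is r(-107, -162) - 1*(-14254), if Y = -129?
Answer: 612976/43 ≈ 14255.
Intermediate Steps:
r(a, J) = -J/129 (r(a, J) = J/(-129) = J*(-1/129) = -J/129)
r(-107, -162) - 1*(-14254) = -1/129*(-162) - 1*(-14254) = 54/43 + 14254 = 612976/43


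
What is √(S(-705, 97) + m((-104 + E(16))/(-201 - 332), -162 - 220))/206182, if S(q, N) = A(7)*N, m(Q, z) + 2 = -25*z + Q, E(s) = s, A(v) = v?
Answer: √2905425107/109895006 ≈ 0.00049049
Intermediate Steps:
m(Q, z) = -2 + Q - 25*z (m(Q, z) = -2 + (-25*z + Q) = -2 + (Q - 25*z) = -2 + Q - 25*z)
S(q, N) = 7*N
√(S(-705, 97) + m((-104 + E(16))/(-201 - 332), -162 - 220))/206182 = √(7*97 + (-2 + (-104 + 16)/(-201 - 332) - 25*(-162 - 220)))/206182 = √(679 + (-2 - 88/(-533) - 25*(-382)))*(1/206182) = √(679 + (-2 - 88*(-1/533) + 9550))*(1/206182) = √(679 + (-2 + 88/533 + 9550))*(1/206182) = √(679 + 5089172/533)*(1/206182) = √(5451079/533)*(1/206182) = (√2905425107/533)*(1/206182) = √2905425107/109895006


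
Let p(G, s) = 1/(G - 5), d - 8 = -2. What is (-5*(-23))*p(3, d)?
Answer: -115/2 ≈ -57.500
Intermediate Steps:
d = 6 (d = 8 - 2 = 6)
p(G, s) = 1/(-5 + G)
(-5*(-23))*p(3, d) = (-5*(-23))/(-5 + 3) = 115/(-2) = 115*(-½) = -115/2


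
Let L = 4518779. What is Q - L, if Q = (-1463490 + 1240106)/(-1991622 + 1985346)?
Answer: -7089908405/1569 ≈ -4.5187e+6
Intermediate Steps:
Q = 55846/1569 (Q = -223384/(-6276) = -223384*(-1/6276) = 55846/1569 ≈ 35.593)
Q - L = 55846/1569 - 1*4518779 = 55846/1569 - 4518779 = -7089908405/1569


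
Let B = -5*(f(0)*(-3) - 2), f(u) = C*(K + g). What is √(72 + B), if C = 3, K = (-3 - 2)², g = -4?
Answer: √1027 ≈ 32.047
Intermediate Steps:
K = 25 (K = (-5)² = 25)
f(u) = 63 (f(u) = 3*(25 - 4) = 3*21 = 63)
B = 955 (B = -5*(63*(-3) - 2) = -5*(-189 - 2) = -5*(-191) = 955)
√(72 + B) = √(72 + 955) = √1027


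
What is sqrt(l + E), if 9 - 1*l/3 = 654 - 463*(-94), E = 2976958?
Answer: sqrt(2844457) ≈ 1686.6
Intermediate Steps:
l = -132501 (l = 27 - 3*(654 - 463*(-94)) = 27 - 3*(654 + 43522) = 27 - 3*44176 = 27 - 132528 = -132501)
sqrt(l + E) = sqrt(-132501 + 2976958) = sqrt(2844457)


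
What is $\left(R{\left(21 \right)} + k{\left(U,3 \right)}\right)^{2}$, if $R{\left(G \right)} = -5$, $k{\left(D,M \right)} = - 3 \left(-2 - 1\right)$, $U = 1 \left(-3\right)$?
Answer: $16$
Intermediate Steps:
$U = -3$
$k{\left(D,M \right)} = 9$ ($k{\left(D,M \right)} = \left(-3\right) \left(-3\right) = 9$)
$\left(R{\left(21 \right)} + k{\left(U,3 \right)}\right)^{2} = \left(-5 + 9\right)^{2} = 4^{2} = 16$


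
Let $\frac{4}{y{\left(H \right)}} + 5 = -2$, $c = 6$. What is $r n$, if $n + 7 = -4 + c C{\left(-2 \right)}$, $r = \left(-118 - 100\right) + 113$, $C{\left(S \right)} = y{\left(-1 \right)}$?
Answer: $1515$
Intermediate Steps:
$y{\left(H \right)} = - \frac{4}{7}$ ($y{\left(H \right)} = \frac{4}{-5 - 2} = \frac{4}{-7} = 4 \left(- \frac{1}{7}\right) = - \frac{4}{7}$)
$C{\left(S \right)} = - \frac{4}{7}$
$r = -105$ ($r = -218 + 113 = -105$)
$n = - \frac{101}{7}$ ($n = -7 + \left(-4 + 6 \left(- \frac{4}{7}\right)\right) = -7 - \frac{52}{7} = - \frac{101}{7} \approx -14.429$)
$r n = \left(-105\right) \left(- \frac{101}{7}\right) = 1515$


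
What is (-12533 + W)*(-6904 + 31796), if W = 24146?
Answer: 289070796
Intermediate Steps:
(-12533 + W)*(-6904 + 31796) = (-12533 + 24146)*(-6904 + 31796) = 11613*24892 = 289070796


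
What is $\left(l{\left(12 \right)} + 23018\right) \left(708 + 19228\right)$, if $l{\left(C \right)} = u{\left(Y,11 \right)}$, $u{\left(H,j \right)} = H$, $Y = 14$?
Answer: $459165952$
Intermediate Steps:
$l{\left(C \right)} = 14$
$\left(l{\left(12 \right)} + 23018\right) \left(708 + 19228\right) = \left(14 + 23018\right) \left(708 + 19228\right) = 23032 \cdot 19936 = 459165952$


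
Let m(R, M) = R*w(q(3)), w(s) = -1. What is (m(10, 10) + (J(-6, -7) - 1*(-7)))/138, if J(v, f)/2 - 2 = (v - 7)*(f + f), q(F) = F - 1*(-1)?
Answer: 365/138 ≈ 2.6449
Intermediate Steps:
q(F) = 1 + F (q(F) = F + 1 = 1 + F)
J(v, f) = 4 + 4*f*(-7 + v) (J(v, f) = 4 + 2*((v - 7)*(f + f)) = 4 + 2*((-7 + v)*(2*f)) = 4 + 2*(2*f*(-7 + v)) = 4 + 4*f*(-7 + v))
m(R, M) = -R (m(R, M) = R*(-1) = -R)
(m(10, 10) + (J(-6, -7) - 1*(-7)))/138 = (-1*10 + ((4 - 28*(-7) + 4*(-7)*(-6)) - 1*(-7)))/138 = (-10 + ((4 + 196 + 168) + 7))/138 = (-10 + (368 + 7))/138 = (-10 + 375)/138 = (1/138)*365 = 365/138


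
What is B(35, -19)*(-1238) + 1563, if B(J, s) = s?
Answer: 25085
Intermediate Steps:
B(35, -19)*(-1238) + 1563 = -19*(-1238) + 1563 = 23522 + 1563 = 25085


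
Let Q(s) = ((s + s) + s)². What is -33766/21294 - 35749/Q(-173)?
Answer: -60842486/35406007 ≈ -1.7184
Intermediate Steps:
Q(s) = 9*s² (Q(s) = (2*s + s)² = (3*s)² = 9*s²)
-33766/21294 - 35749/Q(-173) = -33766/21294 - 35749/(9*(-173)²) = -33766*1/21294 - 35749/(9*29929) = -16883/10647 - 35749/269361 = -60842486/35406007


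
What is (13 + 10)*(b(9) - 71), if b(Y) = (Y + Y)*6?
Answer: 851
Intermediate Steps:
b(Y) = 12*Y (b(Y) = (2*Y)*6 = 12*Y)
(13 + 10)*(b(9) - 71) = (13 + 10)*(12*9 - 71) = 23*(108 - 71) = 23*37 = 851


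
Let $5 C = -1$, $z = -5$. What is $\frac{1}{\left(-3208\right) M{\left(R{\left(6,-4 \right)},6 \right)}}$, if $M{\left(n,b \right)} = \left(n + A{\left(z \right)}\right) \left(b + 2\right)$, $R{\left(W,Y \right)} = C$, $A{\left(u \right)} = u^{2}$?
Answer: $- \frac{5}{3182336} \approx -1.5712 \cdot 10^{-6}$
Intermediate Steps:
$C = - \frac{1}{5}$ ($C = \frac{1}{5} \left(-1\right) = - \frac{1}{5} \approx -0.2$)
$R{\left(W,Y \right)} = - \frac{1}{5}$
$M{\left(n,b \right)} = \left(2 + b\right) \left(25 + n\right)$ ($M{\left(n,b \right)} = \left(n + \left(-5\right)^{2}\right) \left(b + 2\right) = \left(n + 25\right) \left(2 + b\right) = \left(25 + n\right) \left(2 + b\right) = \left(2 + b\right) \left(25 + n\right)$)
$\frac{1}{\left(-3208\right) M{\left(R{\left(6,-4 \right)},6 \right)}} = \frac{1}{\left(-3208\right) \left(50 + 2 \left(- \frac{1}{5}\right) + 25 \cdot 6 + 6 \left(- \frac{1}{5}\right)\right)} = \frac{1}{\left(-3208\right) \left(50 - \frac{2}{5} + 150 - \frac{6}{5}\right)} = \frac{1}{\left(-3208\right) \frac{992}{5}} = \frac{1}{- \frac{3182336}{5}} = - \frac{5}{3182336}$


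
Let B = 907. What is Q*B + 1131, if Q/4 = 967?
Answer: 3509407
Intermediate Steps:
Q = 3868 (Q = 4*967 = 3868)
Q*B + 1131 = 3868*907 + 1131 = 3508276 + 1131 = 3509407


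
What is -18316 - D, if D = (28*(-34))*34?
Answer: 14052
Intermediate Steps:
D = -32368 (D = -952*34 = -32368)
-18316 - D = -18316 - 1*(-32368) = -18316 + 32368 = 14052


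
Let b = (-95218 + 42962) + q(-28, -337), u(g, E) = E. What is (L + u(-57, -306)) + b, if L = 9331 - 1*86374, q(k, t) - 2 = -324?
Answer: -129927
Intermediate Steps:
q(k, t) = -322 (q(k, t) = 2 - 324 = -322)
L = -77043 (L = 9331 - 86374 = -77043)
b = -52578 (b = (-95218 + 42962) - 322 = -52256 - 322 = -52578)
(L + u(-57, -306)) + b = (-77043 - 306) - 52578 = -77349 - 52578 = -129927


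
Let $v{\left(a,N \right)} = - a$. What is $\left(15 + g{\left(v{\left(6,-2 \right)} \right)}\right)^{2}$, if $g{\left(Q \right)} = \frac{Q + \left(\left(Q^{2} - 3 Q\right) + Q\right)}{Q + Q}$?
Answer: $\frac{529}{4} \approx 132.25$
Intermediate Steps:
$g{\left(Q \right)} = \frac{Q^{2} - Q}{2 Q}$ ($g{\left(Q \right)} = \frac{Q + \left(Q^{2} - 2 Q\right)}{2 Q} = \left(Q^{2} - Q\right) \frac{1}{2 Q} = \frac{Q^{2} - Q}{2 Q}$)
$\left(15 + g{\left(v{\left(6,-2 \right)} \right)}\right)^{2} = \left(15 + \left(- \frac{1}{2} + \frac{\left(-1\right) 6}{2}\right)\right)^{2} = \left(15 + \left(- \frac{1}{2} + \frac{1}{2} \left(-6\right)\right)\right)^{2} = \left(15 - \frac{7}{2}\right)^{2} = \left(\frac{23}{2}\right)^{2} = \frac{529}{4}$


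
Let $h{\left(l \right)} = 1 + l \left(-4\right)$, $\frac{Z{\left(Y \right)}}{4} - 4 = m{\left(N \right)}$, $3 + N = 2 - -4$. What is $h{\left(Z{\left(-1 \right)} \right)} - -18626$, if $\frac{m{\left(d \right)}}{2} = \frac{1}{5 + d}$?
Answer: $18559$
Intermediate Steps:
$N = 3$ ($N = -3 + \left(2 - -4\right) = -3 + \left(2 + 4\right) = -3 + 6 = 3$)
$m{\left(d \right)} = \frac{2}{5 + d}$
$Z{\left(Y \right)} = 17$ ($Z{\left(Y \right)} = 16 + 4 \frac{2}{5 + 3} = 16 + 4 \cdot \frac{2}{8} = 16 + 4 \cdot 2 \cdot \frac{1}{8} = 16 + 4 \cdot \frac{1}{4} = 16 + 1 = 17$)
$h{\left(l \right)} = 1 - 4 l$
$h{\left(Z{\left(-1 \right)} \right)} - -18626 = \left(1 - 68\right) - -18626 = \left(1 - 68\right) + 18626 = -67 + 18626 = 18559$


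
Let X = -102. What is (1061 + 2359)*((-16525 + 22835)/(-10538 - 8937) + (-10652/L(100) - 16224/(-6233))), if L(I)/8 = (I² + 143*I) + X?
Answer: 7838781072477/1030645249 ≈ 7605.7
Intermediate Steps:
L(I) = -816 + 8*I² + 1144*I (L(I) = 8*((I² + 143*I) - 102) = 8*(-102 + I² + 143*I) = -816 + 8*I² + 1144*I)
(1061 + 2359)*((-16525 + 22835)/(-10538 - 8937) + (-10652/L(100) - 16224/(-6233))) = (1061 + 2359)*((-16525 + 22835)/(-10538 - 8937) + (-10652/(-816 + 8*100² + 1144*100) - 16224/(-6233))) = 3420*(6310/(-19475) + (-10652/(-816 + 8*10000 + 114400) - 16224*(-1/6233))) = 3420*(6310*(-1/19475) + (-10652/(-816 + 80000 + 114400) + 16224/6233)) = 3420*(-1262/3895 + (-10652/193584 + 16224/6233)) = 3420*(-1262/3895 + (-10652*1/193584 + 16224/6233)) = 3420*(-1262/3895 + (-2663/48396 + 16224/6233)) = 3420*(-1262/3895 + 768578225/301652268) = 3420*(2612927024159/1174935583860) = 7838781072477/1030645249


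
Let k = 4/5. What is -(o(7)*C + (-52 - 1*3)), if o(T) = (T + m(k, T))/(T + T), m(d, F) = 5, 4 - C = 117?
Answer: 1063/7 ≈ 151.86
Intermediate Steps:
k = ⅘ (k = 4*(⅕) = ⅘ ≈ 0.80000)
C = -113 (C = 4 - 1*117 = 4 - 117 = -113)
o(T) = (5 + T)/(2*T) (o(T) = (T + 5)/(T + T) = (5 + T)/((2*T)) = (5 + T)*(1/(2*T)) = (5 + T)/(2*T))
-(o(7)*C + (-52 - 1*3)) = -(((½)*(5 + 7)/7)*(-113) + (-52 - 1*3)) = -(((½)*(⅐)*12)*(-113) + (-52 - 3)) = -((6/7)*(-113) - 55) = -(-678/7 - 55) = -1*(-1063/7) = 1063/7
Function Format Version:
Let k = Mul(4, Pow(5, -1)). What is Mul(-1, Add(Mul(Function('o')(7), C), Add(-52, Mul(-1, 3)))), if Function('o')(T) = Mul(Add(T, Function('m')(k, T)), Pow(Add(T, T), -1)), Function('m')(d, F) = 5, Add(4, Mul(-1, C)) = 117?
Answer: Rational(1063, 7) ≈ 151.86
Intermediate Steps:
k = Rational(4, 5) (k = Mul(4, Rational(1, 5)) = Rational(4, 5) ≈ 0.80000)
C = -113 (C = Add(4, Mul(-1, 117)) = Add(4, -117) = -113)
Function('o')(T) = Mul(Rational(1, 2), Pow(T, -1), Add(5, T)) (Function('o')(T) = Mul(Add(T, 5), Pow(Add(T, T), -1)) = Mul(Add(5, T), Pow(Mul(2, T), -1)) = Mul(Add(5, T), Mul(Rational(1, 2), Pow(T, -1))) = Mul(Rational(1, 2), Pow(T, -1), Add(5, T)))
Mul(-1, Add(Mul(Function('o')(7), C), Add(-52, Mul(-1, 3)))) = Mul(-1, Add(Mul(Mul(Rational(1, 2), Pow(7, -1), Add(5, 7)), -113), Add(-52, Mul(-1, 3)))) = Mul(-1, Add(Mul(Mul(Rational(1, 2), Rational(1, 7), 12), -113), Add(-52, -3))) = Mul(-1, Add(Mul(Rational(6, 7), -113), -55)) = Mul(-1, Add(Rational(-678, 7), -55)) = Mul(-1, Rational(-1063, 7)) = Rational(1063, 7)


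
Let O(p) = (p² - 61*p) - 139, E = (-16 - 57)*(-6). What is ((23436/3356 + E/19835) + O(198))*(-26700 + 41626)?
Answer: 6705094966370252/16641565 ≈ 4.0291e+8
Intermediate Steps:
E = 438 (E = -73*(-6) = 438)
O(p) = -139 + p² - 61*p
((23436/3356 + E/19835) + O(198))*(-26700 + 41626) = ((23436/3356 + 438/19835) + (-139 + 198² - 61*198))*(-26700 + 41626) = ((23436*(1/3356) + 438*(1/19835)) + (-139 + 39204 - 12078))*14926 = ((5859/839 + 438/19835) + 26987)*14926 = (116580747/16641565 + 26987)*14926 = (449222495402/16641565)*14926 = 6705094966370252/16641565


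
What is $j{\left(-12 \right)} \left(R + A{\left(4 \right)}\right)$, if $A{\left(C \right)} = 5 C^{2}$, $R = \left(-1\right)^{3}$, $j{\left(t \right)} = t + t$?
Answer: $-1896$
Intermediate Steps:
$j{\left(t \right)} = 2 t$
$R = -1$
$j{\left(-12 \right)} \left(R + A{\left(4 \right)}\right) = 2 \left(-12\right) \left(-1 + 5 \cdot 4^{2}\right) = - 24 \left(-1 + 5 \cdot 16\right) = - 24 \left(-1 + 80\right) = \left(-24\right) 79 = -1896$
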